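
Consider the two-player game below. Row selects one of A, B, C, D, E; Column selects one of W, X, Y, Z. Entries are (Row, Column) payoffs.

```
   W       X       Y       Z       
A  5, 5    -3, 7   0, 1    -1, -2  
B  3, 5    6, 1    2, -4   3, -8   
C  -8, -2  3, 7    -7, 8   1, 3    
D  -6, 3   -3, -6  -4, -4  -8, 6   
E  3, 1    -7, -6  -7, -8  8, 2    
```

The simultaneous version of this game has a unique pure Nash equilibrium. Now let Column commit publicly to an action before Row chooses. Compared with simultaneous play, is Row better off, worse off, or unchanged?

Solve by backward induction (Column leads).
- W: Row compares 5, 3, -8, -6, 3 and picks A; Column would get 5.
- X: Row compares -3, 6, 3, -3, -7 and picks B; Column would get 1.
- Y: Row compares 0, 2, -7, -4, -7 and picks B; Column would get -4.
- Z: Row compares -1, 3, 1, -8, 8 and picks E; Column would get 2.
Column's induced payoffs are 5, 1, -4, 2, so Column commits to W. Subgame-perfect outcome: (A, W) with payoffs (5, 5).
Under simultaneous play:
Row's best replies: W→A; X→B; Y→B; Z→E.
Column's best replies: A→X; B→W; C→Y; D→Z; E→Z.
The unique mutual best reply is (E, Z), giving (8, 2).
Row earns 5 sequentially versus 8 at the Nash outcome: worse off.

worse off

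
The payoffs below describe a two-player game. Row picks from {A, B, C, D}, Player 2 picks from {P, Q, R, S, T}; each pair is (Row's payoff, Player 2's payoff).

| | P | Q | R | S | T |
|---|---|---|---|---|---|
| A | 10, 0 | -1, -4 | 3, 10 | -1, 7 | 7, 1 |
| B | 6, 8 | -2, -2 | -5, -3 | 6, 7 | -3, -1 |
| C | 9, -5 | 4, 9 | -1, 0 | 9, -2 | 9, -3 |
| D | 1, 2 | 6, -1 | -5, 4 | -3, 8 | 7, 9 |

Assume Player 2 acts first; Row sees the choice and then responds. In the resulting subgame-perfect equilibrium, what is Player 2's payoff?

10

Work backward from Row's decision.
- P → Row plays A (best of 10, 6, 9, 1); Player 2 gets 0.
- Q → Row plays D (best of -1, -2, 4, 6); Player 2 gets -1.
- R → Row plays A (best of 3, -5, -1, -5); Player 2 gets 10.
- S → Row plays C (best of -1, 6, 9, -3); Player 2 gets -2.
- T → Row plays C (best of 7, -3, 9, 7); Player 2 gets -3.
Player 2's induced payoffs are 0, -1, 10, -2, -3, so Player 2 commits to R. Subgame-perfect outcome: (A, R) with payoffs (3, 10).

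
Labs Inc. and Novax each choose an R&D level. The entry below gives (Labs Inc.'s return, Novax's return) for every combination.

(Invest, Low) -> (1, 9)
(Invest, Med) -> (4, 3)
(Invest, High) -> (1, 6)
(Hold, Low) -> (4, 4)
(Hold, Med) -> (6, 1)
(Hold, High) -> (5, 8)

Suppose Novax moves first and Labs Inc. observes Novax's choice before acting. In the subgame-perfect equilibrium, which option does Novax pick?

High

Labs Inc. best-responds to each possible Novax move:
- Low → Labs Inc. plays Hold (best of 1, 4); Novax gets 4.
- Med → Labs Inc. plays Hold (best of 4, 6); Novax gets 1.
- High → Labs Inc. plays Hold (best of 1, 5); Novax gets 8.
Maximizing over 4, 1, 8, Novax chooses High. Subgame-perfect outcome: (Hold, High) with payoffs (5, 8).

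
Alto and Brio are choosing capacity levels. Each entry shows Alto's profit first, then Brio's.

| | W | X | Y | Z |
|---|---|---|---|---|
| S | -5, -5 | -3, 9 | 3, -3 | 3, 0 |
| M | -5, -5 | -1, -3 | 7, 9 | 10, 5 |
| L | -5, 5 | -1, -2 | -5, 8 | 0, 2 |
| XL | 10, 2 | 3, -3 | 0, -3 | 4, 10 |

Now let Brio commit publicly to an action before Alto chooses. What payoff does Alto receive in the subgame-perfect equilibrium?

7

Solve by backward induction (Brio leads).
- W: BR = XL, leader payoff 2.
- X: BR = XL, leader payoff -3.
- Y: BR = M, leader payoff 9.
- Z: BR = M, leader payoff 5.
Brio's induced payoffs are 2, -3, 9, 5, so Brio commits to Y. Subgame-perfect outcome: (M, Y) with payoffs (7, 9).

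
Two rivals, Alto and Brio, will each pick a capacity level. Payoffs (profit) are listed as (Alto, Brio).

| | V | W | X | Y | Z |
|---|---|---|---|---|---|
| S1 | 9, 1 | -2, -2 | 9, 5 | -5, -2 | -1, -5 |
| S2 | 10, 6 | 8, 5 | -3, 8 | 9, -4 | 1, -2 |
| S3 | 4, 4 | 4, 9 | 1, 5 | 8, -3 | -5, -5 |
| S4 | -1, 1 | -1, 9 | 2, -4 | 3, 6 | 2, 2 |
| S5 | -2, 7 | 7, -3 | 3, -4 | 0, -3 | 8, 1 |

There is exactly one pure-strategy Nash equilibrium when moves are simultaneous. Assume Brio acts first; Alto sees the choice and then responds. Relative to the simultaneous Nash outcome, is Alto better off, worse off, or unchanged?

Alto best-responds to each possible Brio move:
- V: BR = S2, leader payoff 6.
- W: BR = S2, leader payoff 5.
- X: BR = S1, leader payoff 5.
- Y: BR = S2, leader payoff -4.
- Z: BR = S5, leader payoff 1.
Brio's induced payoffs are 6, 5, 5, -4, 1, so Brio commits to V. Subgame-perfect outcome: (S2, V) with payoffs (10, 6).
For the simultaneous game, intersect best replies.
Alto's best replies: V→S2; W→S2; X→S1; Y→S2; Z→S5.
Brio's best replies: S1→X; S2→X; S3→W; S4→W; S5→V.
Only (S1, X) has each player best-responding; Nash payoffs (9, 5).
Alto earns 10 sequentially versus 9 at the Nash outcome: better off.

better off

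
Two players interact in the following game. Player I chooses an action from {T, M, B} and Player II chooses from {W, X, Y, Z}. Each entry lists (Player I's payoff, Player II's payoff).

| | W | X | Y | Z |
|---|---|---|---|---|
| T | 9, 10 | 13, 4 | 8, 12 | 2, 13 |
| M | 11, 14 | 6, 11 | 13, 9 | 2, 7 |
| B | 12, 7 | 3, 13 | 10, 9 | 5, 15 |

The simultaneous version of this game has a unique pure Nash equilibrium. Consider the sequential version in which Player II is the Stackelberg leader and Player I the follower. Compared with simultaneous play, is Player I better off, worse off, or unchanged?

unchanged

Backward induction with Player II moving first.
- W: BR = B, leader payoff 7.
- X: BR = T, leader payoff 4.
- Y: BR = M, leader payoff 9.
- Z: BR = B, leader payoff 15.
Maximizing over 7, 4, 9, 15, Player II chooses Z. Subgame-perfect outcome: (B, Z) with payoffs (5, 15).
For the simultaneous game, intersect best replies.
Player I's best replies: W→B; X→T; Y→M; Z→B.
Player II's best replies: T→Z; M→W; B→Z.
The unique mutual best reply is (B, Z), giving (5, 15).
Player I earns 5 sequentially versus 5 at the Nash outcome: unchanged.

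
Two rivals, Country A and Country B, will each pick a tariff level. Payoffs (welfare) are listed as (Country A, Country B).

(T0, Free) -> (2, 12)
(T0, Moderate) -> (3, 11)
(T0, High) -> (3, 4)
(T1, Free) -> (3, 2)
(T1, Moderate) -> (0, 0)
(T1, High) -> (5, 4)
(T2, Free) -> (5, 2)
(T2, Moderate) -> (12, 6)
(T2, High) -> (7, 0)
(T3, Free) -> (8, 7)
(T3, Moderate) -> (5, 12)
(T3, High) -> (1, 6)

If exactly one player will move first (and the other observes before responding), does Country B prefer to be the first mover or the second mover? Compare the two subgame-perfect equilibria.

If Country A leads: Country B's best replies are T0→Free, T1→High, T2→Moderate, T3→Moderate; Country A's induced payoffs 2, 5, 12, 5; outcome (T2, Moderate), payoffs (12, 6).
If Country B leads: Country A's best replies are Free→T3, Moderate→T2, High→T2; Country B's induced payoffs 7, 6, 0; outcome (T3, Free), payoffs (8, 7).
Country B gets 7 moving first and 6 moving second, so Country B prefers to move first.

first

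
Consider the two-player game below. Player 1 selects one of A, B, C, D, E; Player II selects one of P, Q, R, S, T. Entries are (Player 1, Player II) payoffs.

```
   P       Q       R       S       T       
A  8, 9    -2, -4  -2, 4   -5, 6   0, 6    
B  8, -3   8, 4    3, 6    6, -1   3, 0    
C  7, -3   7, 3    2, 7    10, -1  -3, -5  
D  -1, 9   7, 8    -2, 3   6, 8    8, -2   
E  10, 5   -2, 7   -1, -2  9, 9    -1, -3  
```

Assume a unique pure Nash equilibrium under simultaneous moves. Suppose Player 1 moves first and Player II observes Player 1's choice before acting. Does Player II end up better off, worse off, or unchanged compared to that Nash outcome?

Work backward from Player II's decision.
- A: Player II compares 9, -4, 4, 6, 6 and picks P; Player 1 would get 8.
- B: Player II compares -3, 4, 6, -1, 0 and picks R; Player 1 would get 3.
- C: Player II compares -3, 3, 7, -1, -5 and picks R; Player 1 would get 2.
- D: Player II compares 9, 8, 3, 8, -2 and picks P; Player 1 would get -1.
- E: Player II compares 5, 7, -2, 9, -3 and picks S; Player 1 would get 9.
Maximizing over 8, 3, 2, -1, 9, Player 1 chooses E. Subgame-perfect outcome: (E, S) with payoffs (9, 9).
For the simultaneous game, intersect best replies.
Player 1's best replies: P→E; Q→B; R→B; S→C; T→D.
Player II's best replies: A→P; B→R; C→R; D→P; E→S.
Only (B, R) has each player best-responding; Nash payoffs (3, 6).
Player II earns 9 sequentially versus 6 at the Nash outcome: better off.

better off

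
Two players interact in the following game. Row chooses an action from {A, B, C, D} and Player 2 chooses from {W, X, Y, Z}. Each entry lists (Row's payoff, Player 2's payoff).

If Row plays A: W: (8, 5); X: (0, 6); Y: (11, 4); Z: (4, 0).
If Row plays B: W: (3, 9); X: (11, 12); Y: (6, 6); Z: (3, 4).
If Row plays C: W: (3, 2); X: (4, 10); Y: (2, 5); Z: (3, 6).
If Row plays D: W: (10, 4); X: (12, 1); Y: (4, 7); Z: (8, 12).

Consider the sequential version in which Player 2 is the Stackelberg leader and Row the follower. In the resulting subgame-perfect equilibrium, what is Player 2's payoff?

Backward induction with Player 2 moving first.
- W: Row compares 8, 3, 3, 10 and picks D; Player 2 would get 4.
- X: Row compares 0, 11, 4, 12 and picks D; Player 2 would get 1.
- Y: Row compares 11, 6, 2, 4 and picks A; Player 2 would get 4.
- Z: Row compares 4, 3, 3, 8 and picks D; Player 2 would get 12.
Player 2's induced payoffs are 4, 1, 4, 12, so Player 2 commits to Z. Subgame-perfect outcome: (D, Z) with payoffs (8, 12).

12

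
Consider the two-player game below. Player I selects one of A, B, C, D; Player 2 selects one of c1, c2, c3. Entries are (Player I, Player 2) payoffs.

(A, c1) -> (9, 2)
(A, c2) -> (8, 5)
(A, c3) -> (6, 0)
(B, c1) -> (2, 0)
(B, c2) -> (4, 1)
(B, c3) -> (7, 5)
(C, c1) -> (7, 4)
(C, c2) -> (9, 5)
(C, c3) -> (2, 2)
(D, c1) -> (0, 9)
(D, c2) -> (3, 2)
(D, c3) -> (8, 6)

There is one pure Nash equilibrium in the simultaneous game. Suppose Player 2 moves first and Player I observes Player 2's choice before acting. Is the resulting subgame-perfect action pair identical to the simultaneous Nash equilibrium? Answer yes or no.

Solve by backward induction (Player 2 leads).
- c1 → Player I plays A (best of 9, 2, 7, 0); Player 2 gets 2.
- c2 → Player I plays C (best of 8, 4, 9, 3); Player 2 gets 5.
- c3 → Player I plays D (best of 6, 7, 2, 8); Player 2 gets 6.
Maximizing over 2, 5, 6, Player 2 chooses c3. Subgame-perfect outcome: (D, c3) with payoffs (8, 6).
For the simultaneous game, intersect best replies.
Player I's best replies: c1→A; c2→C; c3→D.
Player 2's best replies: A→c2; B→c3; C→c2; D→c1.
The unique mutual best reply is (C, c2), giving (9, 5).
Sequential outcome (D, c3) differs from the Nash profile (C, c2).

no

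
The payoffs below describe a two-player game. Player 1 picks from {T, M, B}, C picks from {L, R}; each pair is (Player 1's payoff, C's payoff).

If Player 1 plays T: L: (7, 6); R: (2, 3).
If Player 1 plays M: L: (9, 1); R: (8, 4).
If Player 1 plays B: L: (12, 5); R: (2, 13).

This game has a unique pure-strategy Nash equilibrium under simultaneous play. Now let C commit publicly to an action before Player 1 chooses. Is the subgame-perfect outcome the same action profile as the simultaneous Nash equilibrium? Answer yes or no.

Work backward from Player 1's decision.
- L: BR = B, leader payoff 5.
- R: BR = M, leader payoff 4.
Among 5, 4, the best is 5 at L. Subgame-perfect outcome: (B, L) with payoffs (12, 5).
Under simultaneous play:
Player 1's best replies: L→B; R→M.
C's best replies: T→L; M→R; B→R.
Only (M, R) has each player best-responding; Nash payoffs (8, 4).
Sequential outcome (B, L) differs from the Nash profile (M, R).

no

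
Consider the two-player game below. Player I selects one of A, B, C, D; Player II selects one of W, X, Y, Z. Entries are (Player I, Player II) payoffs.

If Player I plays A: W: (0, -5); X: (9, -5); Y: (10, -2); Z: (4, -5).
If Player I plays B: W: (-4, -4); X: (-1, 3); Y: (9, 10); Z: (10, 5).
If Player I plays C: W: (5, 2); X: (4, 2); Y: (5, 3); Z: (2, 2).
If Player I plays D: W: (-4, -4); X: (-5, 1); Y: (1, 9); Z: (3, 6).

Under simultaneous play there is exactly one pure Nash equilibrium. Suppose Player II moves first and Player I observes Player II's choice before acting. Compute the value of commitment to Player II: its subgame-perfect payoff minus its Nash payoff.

7

Backward induction with Player II moving first.
- W: Player I compares 0, -4, 5, -4 and picks C; Player II would get 2.
- X: Player I compares 9, -1, 4, -5 and picks A; Player II would get -5.
- Y: Player I compares 10, 9, 5, 1 and picks A; Player II would get -2.
- Z: Player I compares 4, 10, 2, 3 and picks B; Player II would get 5.
Player II's induced payoffs are 2, -5, -2, 5, so Player II commits to Z. Subgame-perfect outcome: (B, Z) with payoffs (10, 5).
Now find the simultaneous Nash equilibrium.
Player I's best replies: W→C; X→A; Y→A; Z→B.
Player II's best replies: A→Y; B→Y; C→Y; D→Y.
The unique mutual best reply is (A, Y), giving (10, -2).
Player II's commitment gain: 5 − -2 = 7.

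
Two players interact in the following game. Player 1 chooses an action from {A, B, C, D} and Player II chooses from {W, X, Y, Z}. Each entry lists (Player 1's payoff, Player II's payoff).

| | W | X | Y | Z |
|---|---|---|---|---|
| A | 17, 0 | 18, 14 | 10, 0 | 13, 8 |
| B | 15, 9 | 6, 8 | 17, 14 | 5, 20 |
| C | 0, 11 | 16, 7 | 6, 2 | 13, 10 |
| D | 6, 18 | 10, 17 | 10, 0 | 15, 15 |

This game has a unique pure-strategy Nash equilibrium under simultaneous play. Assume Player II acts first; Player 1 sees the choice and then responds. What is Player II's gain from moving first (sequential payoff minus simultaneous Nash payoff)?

Backward induction with Player II moving first.
- W: BR = A, leader payoff 0.
- X: BR = A, leader payoff 14.
- Y: BR = B, leader payoff 14.
- Z: BR = D, leader payoff 15.
Player II's induced payoffs are 0, 14, 14, 15, so Player II commits to Z. Subgame-perfect outcome: (D, Z) with payoffs (15, 15).
Now find the simultaneous Nash equilibrium.
Player 1's best replies: W→A; X→A; Y→B; Z→D.
Player II's best replies: A→X; B→Z; C→W; D→W.
Only (A, X) has each player best-responding; Nash payoffs (18, 14).
Player II's commitment gain: 15 − 14 = 1.

1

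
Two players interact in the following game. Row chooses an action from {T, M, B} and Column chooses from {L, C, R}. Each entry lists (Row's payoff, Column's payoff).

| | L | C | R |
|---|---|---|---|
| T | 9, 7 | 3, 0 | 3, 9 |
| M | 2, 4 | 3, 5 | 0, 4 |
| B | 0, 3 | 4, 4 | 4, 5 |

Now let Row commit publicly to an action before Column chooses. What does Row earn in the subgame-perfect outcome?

4

Solve by backward induction (Row leads).
- T → Column plays R (best of 7, 0, 9); Row gets 3.
- M → Column plays C (best of 4, 5, 4); Row gets 3.
- B → Column plays R (best of 3, 4, 5); Row gets 4.
Among 3, 3, 4, the best is 4 at B. Subgame-perfect outcome: (B, R) with payoffs (4, 5).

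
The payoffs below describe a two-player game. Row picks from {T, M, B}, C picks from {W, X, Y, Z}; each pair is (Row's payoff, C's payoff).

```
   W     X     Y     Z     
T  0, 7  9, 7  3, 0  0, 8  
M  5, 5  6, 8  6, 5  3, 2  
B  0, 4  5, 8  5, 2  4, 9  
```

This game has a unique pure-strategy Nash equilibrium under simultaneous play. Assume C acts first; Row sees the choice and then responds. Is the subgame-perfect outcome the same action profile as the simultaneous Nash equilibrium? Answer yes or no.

Work backward from Row's decision.
- W: Row compares 0, 5, 0 and picks M; C would get 5.
- X: Row compares 9, 6, 5 and picks T; C would get 7.
- Y: Row compares 3, 6, 5 and picks M; C would get 5.
- Z: Row compares 0, 3, 4 and picks B; C would get 9.
Among 5, 7, 5, 9, the best is 9 at Z. Subgame-perfect outcome: (B, Z) with payoffs (4, 9).
Now find the simultaneous Nash equilibrium.
Row's best replies: W→M; X→T; Y→M; Z→B.
C's best replies: T→Z; M→X; B→Z.
The unique mutual best reply is (B, Z), giving (4, 9).
Sequential outcome (B, Z) coincides with the Nash profile (B, Z).

yes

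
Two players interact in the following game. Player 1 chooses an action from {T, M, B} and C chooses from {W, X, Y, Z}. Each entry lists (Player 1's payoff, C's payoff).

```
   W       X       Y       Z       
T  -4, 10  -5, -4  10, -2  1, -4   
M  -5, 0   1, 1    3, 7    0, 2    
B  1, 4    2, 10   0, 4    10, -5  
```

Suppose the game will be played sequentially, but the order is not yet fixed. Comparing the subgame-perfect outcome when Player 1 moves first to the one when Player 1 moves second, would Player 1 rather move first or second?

If Player 1 leads: C's best replies are T→W, M→Y, B→X; Player 1's induced payoffs -4, 3, 2; outcome (M, Y), payoffs (3, 7).
If C leads: Player 1's best replies are W→B, X→B, Y→T, Z→B; C's induced payoffs 4, 10, -2, -5; outcome (B, X), payoffs (2, 10).
Player 1 gets 3 moving first and 2 moving second, so Player 1 prefers to move first.

first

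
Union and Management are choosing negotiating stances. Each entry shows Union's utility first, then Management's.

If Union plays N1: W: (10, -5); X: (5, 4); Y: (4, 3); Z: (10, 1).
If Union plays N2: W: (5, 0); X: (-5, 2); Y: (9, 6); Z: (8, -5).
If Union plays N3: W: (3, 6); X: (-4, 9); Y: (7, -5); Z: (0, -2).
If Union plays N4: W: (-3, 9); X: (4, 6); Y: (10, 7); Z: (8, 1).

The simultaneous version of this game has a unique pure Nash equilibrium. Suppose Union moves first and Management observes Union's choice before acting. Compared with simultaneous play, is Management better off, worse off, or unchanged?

Management best-responds to each possible Union move:
- N1 → Management plays X (best of -5, 4, 3, 1); Union gets 5.
- N2 → Management plays Y (best of 0, 2, 6, -5); Union gets 9.
- N3 → Management plays X (best of 6, 9, -5, -2); Union gets -4.
- N4 → Management plays W (best of 9, 6, 7, 1); Union gets -3.
Union's induced payoffs are 5, 9, -4, -3, so Union commits to N2. Subgame-perfect outcome: (N2, Y) with payoffs (9, 6).
Under simultaneous play:
Union's best replies: W→N1; X→N1; Y→N4; Z→N1.
Management's best replies: N1→X; N2→Y; N3→X; N4→W.
Only (N1, X) has each player best-responding; Nash payoffs (5, 4).
Management earns 6 sequentially versus 4 at the Nash outcome: better off.

better off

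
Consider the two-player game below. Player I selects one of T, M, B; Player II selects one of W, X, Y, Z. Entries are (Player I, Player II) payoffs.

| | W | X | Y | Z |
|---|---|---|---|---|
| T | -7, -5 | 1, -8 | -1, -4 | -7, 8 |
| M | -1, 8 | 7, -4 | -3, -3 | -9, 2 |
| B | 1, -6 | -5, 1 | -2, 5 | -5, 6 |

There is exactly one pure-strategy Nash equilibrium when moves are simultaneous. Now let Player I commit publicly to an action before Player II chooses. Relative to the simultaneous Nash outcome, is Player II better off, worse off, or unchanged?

Backward induction with Player I moving first.
- T → Player II plays Z (best of -5, -8, -4, 8); Player I gets -7.
- M → Player II plays W (best of 8, -4, -3, 2); Player I gets -1.
- B → Player II plays Z (best of -6, 1, 5, 6); Player I gets -5.
Among -7, -1, -5, the best is -1 at M. Subgame-perfect outcome: (M, W) with payoffs (-1, 8).
For the simultaneous game, intersect best replies.
Player I's best replies: W→B; X→M; Y→T; Z→B.
Player II's best replies: T→Z; M→W; B→Z.
Only (B, Z) has each player best-responding; Nash payoffs (-5, 6).
Player II earns 8 sequentially versus 6 at the Nash outcome: better off.

better off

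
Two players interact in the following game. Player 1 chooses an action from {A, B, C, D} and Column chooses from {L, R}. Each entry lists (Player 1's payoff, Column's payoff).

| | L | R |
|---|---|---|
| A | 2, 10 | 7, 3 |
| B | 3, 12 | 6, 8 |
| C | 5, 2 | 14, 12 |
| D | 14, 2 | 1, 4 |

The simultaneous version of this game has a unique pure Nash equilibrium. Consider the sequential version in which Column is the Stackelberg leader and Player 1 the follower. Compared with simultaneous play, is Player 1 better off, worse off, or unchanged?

unchanged

Work backward from Player 1's decision.
- L: Player 1 compares 2, 3, 5, 14 and picks D; Column would get 2.
- R: Player 1 compares 7, 6, 14, 1 and picks C; Column would get 12.
Column's induced payoffs are 2, 12, so Column commits to R. Subgame-perfect outcome: (C, R) with payoffs (14, 12).
For the simultaneous game, intersect best replies.
Player 1's best replies: L→D; R→C.
Column's best replies: A→L; B→L; C→R; D→R.
The unique mutual best reply is (C, R), giving (14, 12).
Player 1 earns 14 sequentially versus 14 at the Nash outcome: unchanged.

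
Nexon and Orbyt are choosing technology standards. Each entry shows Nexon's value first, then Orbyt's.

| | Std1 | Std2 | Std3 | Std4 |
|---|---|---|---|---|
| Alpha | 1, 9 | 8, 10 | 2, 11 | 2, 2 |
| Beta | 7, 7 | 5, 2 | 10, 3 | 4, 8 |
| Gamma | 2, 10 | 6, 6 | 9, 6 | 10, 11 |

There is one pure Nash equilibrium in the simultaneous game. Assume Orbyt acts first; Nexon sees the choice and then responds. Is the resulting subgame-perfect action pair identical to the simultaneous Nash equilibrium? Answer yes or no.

Work backward from Nexon's decision.
- Std1 → Nexon plays Beta (best of 1, 7, 2); Orbyt gets 7.
- Std2 → Nexon plays Alpha (best of 8, 5, 6); Orbyt gets 10.
- Std3 → Nexon plays Beta (best of 2, 10, 9); Orbyt gets 3.
- Std4 → Nexon plays Gamma (best of 2, 4, 10); Orbyt gets 11.
Among 7, 10, 3, 11, the best is 11 at Std4. Subgame-perfect outcome: (Gamma, Std4) with payoffs (10, 11).
Now find the simultaneous Nash equilibrium.
Nexon's best replies: Std1→Beta; Std2→Alpha; Std3→Beta; Std4→Gamma.
Orbyt's best replies: Alpha→Std3; Beta→Std4; Gamma→Std4.
The unique mutual best reply is (Gamma, Std4), giving (10, 11).
Sequential outcome (Gamma, Std4) coincides with the Nash profile (Gamma, Std4).

yes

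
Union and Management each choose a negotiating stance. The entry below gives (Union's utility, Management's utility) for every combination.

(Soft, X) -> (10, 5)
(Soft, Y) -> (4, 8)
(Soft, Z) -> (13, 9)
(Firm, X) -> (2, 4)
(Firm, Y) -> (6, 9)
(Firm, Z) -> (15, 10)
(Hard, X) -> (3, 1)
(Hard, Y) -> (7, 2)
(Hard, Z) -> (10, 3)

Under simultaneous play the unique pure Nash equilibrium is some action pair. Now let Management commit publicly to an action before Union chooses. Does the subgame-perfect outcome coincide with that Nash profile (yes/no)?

yes

Work backward from Union's decision.
- X: BR = Soft, leader payoff 5.
- Y: BR = Hard, leader payoff 2.
- Z: BR = Firm, leader payoff 10.
Among 5, 2, 10, the best is 10 at Z. Subgame-perfect outcome: (Firm, Z) with payoffs (15, 10).
For the simultaneous game, intersect best replies.
Union's best replies: X→Soft; Y→Hard; Z→Firm.
Management's best replies: Soft→Z; Firm→Z; Hard→Z.
The unique mutual best reply is (Firm, Z), giving (15, 10).
Sequential outcome (Firm, Z) coincides with the Nash profile (Firm, Z).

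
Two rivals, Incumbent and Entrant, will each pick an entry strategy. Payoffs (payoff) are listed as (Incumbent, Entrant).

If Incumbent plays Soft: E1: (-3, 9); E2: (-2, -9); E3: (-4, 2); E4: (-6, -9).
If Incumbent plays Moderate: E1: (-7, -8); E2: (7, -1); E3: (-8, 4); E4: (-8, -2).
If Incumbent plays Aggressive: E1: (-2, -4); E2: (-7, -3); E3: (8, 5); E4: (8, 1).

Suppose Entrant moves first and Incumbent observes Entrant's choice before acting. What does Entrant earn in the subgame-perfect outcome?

5

Work backward from Incumbent's decision.
- E1: Incumbent compares -3, -7, -2 and picks Aggressive; Entrant would get -4.
- E2: Incumbent compares -2, 7, -7 and picks Moderate; Entrant would get -1.
- E3: Incumbent compares -4, -8, 8 and picks Aggressive; Entrant would get 5.
- E4: Incumbent compares -6, -8, 8 and picks Aggressive; Entrant would get 1.
Among -4, -1, 5, 1, the best is 5 at E3. Subgame-perfect outcome: (Aggressive, E3) with payoffs (8, 5).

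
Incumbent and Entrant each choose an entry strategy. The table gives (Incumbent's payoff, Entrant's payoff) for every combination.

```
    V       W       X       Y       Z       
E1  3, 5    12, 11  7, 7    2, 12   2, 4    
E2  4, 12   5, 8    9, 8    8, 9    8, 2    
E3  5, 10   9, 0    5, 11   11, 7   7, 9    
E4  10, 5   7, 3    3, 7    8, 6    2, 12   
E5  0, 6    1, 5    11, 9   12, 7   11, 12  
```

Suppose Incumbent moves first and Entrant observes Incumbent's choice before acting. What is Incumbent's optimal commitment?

E5

Work backward from Entrant's decision.
- E1: Entrant compares 5, 11, 7, 12, 4 and picks Y; Incumbent would get 2.
- E2: Entrant compares 12, 8, 8, 9, 2 and picks V; Incumbent would get 4.
- E3: Entrant compares 10, 0, 11, 7, 9 and picks X; Incumbent would get 5.
- E4: Entrant compares 5, 3, 7, 6, 12 and picks Z; Incumbent would get 2.
- E5: Entrant compares 6, 5, 9, 7, 12 and picks Z; Incumbent would get 11.
Maximizing over 2, 4, 5, 2, 11, Incumbent chooses E5. Subgame-perfect outcome: (E5, Z) with payoffs (11, 12).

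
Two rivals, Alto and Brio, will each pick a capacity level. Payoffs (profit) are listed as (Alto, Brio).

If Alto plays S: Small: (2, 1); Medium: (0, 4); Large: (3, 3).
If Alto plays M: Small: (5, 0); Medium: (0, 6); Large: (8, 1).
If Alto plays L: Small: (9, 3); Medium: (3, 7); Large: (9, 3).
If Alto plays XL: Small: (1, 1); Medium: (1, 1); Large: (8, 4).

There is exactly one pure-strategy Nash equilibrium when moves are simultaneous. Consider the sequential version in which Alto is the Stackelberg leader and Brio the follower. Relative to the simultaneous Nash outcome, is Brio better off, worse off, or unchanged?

worse off

Backward induction with Alto moving first.
- S: BR = Medium, leader payoff 0.
- M: BR = Medium, leader payoff 0.
- L: BR = Medium, leader payoff 3.
- XL: BR = Large, leader payoff 8.
Among 0, 0, 3, 8, the best is 8 at XL. Subgame-perfect outcome: (XL, Large) with payoffs (8, 4).
Under simultaneous play:
Alto's best replies: Small→L; Medium→L; Large→L.
Brio's best replies: S→Medium; M→Medium; L→Medium; XL→Large.
The unique mutual best reply is (L, Medium), giving (3, 7).
Brio earns 4 sequentially versus 7 at the Nash outcome: worse off.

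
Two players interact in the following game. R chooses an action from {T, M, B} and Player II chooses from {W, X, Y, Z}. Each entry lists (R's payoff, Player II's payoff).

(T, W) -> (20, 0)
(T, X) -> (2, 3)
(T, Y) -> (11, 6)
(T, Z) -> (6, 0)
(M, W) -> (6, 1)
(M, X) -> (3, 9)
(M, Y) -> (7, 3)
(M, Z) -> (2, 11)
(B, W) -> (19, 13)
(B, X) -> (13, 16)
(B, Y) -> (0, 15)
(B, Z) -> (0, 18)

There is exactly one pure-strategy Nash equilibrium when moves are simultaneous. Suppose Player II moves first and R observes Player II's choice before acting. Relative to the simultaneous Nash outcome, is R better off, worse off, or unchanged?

Work backward from R's decision.
- W → R plays T (best of 20, 6, 19); Player II gets 0.
- X → R plays B (best of 2, 3, 13); Player II gets 16.
- Y → R plays T (best of 11, 7, 0); Player II gets 6.
- Z → R plays T (best of 6, 2, 0); Player II gets 0.
Maximizing over 0, 16, 6, 0, Player II chooses X. Subgame-perfect outcome: (B, X) with payoffs (13, 16).
For the simultaneous game, intersect best replies.
R's best replies: W→T; X→B; Y→T; Z→T.
Player II's best replies: T→Y; M→Z; B→Z.
Only (T, Y) has each player best-responding; Nash payoffs (11, 6).
R earns 13 sequentially versus 11 at the Nash outcome: better off.

better off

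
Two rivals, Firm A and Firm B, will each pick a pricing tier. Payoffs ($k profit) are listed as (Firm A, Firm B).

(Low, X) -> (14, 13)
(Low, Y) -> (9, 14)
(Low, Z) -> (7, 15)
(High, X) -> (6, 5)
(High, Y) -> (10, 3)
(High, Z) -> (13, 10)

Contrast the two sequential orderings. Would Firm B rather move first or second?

If Firm A leads: Firm B's best replies are Low→Z, High→Z; Firm A's induced payoffs 7, 13; outcome (High, Z), payoffs (13, 10).
If Firm B leads: Firm A's best replies are X→Low, Y→High, Z→High; Firm B's induced payoffs 13, 3, 10; outcome (Low, X), payoffs (14, 13).
Firm B gets 13 moving first and 10 moving second, so Firm B prefers to move first.

first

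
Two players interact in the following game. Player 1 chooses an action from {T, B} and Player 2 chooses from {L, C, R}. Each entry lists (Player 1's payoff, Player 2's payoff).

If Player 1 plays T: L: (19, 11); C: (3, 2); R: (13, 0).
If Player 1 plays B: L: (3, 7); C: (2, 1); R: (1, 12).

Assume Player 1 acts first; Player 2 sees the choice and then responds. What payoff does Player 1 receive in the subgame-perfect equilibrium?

19

Solve by backward induction (Player 1 leads).
- T: Player 2 compares 11, 2, 0 and picks L; Player 1 would get 19.
- B: Player 2 compares 7, 1, 12 and picks R; Player 1 would get 1.
Player 1's induced payoffs are 19, 1, so Player 1 commits to T. Subgame-perfect outcome: (T, L) with payoffs (19, 11).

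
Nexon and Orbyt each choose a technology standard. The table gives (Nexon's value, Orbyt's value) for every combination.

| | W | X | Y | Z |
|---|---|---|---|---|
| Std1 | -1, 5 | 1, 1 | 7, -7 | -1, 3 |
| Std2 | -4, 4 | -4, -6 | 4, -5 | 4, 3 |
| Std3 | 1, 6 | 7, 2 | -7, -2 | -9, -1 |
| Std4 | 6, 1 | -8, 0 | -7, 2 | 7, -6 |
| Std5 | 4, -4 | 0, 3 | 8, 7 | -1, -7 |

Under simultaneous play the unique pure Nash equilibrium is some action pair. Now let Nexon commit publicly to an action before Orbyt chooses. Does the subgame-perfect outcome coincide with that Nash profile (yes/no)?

yes

Backward induction with Nexon moving first.
- Std1: Orbyt compares 5, 1, -7, 3 and picks W; Nexon would get -1.
- Std2: Orbyt compares 4, -6, -5, 3 and picks W; Nexon would get -4.
- Std3: Orbyt compares 6, 2, -2, -1 and picks W; Nexon would get 1.
- Std4: Orbyt compares 1, 0, 2, -6 and picks Y; Nexon would get -7.
- Std5: Orbyt compares -4, 3, 7, -7 and picks Y; Nexon would get 8.
Nexon's induced payoffs are -1, -4, 1, -7, 8, so Nexon commits to Std5. Subgame-perfect outcome: (Std5, Y) with payoffs (8, 7).
Under simultaneous play:
Nexon's best replies: W→Std4; X→Std3; Y→Std5; Z→Std4.
Orbyt's best replies: Std1→W; Std2→W; Std3→W; Std4→Y; Std5→Y.
Only (Std5, Y) has each player best-responding; Nash payoffs (8, 7).
Sequential outcome (Std5, Y) coincides with the Nash profile (Std5, Y).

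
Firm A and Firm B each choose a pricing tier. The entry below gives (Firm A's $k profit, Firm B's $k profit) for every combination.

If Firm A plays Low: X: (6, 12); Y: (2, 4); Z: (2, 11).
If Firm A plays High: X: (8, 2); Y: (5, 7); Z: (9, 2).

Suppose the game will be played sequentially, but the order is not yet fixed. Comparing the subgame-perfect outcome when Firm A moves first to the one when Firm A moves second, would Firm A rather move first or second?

If Firm A leads: Firm B's best replies are Low→X, High→Y; Firm A's induced payoffs 6, 5; outcome (Low, X), payoffs (6, 12).
If Firm B leads: Firm A's best replies are X→High, Y→High, Z→High; Firm B's induced payoffs 2, 7, 2; outcome (High, Y), payoffs (5, 7).
Firm A gets 6 moving first and 5 moving second, so Firm A prefers to move first.

first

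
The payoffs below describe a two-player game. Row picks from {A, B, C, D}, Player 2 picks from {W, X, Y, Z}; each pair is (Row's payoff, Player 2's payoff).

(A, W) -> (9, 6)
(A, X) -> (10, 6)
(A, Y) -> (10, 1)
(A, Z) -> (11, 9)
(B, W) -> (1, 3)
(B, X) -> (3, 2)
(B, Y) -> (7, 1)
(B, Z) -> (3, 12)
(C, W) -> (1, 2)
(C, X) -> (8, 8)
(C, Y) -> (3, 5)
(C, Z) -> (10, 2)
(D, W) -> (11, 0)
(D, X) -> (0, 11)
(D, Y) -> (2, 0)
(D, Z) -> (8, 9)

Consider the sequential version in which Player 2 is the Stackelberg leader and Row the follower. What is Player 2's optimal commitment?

Z

Solve by backward induction (Player 2 leads).
- W → Row plays D (best of 9, 1, 1, 11); Player 2 gets 0.
- X → Row plays A (best of 10, 3, 8, 0); Player 2 gets 6.
- Y → Row plays A (best of 10, 7, 3, 2); Player 2 gets 1.
- Z → Row plays A (best of 11, 3, 10, 8); Player 2 gets 9.
Player 2's induced payoffs are 0, 6, 1, 9, so Player 2 commits to Z. Subgame-perfect outcome: (A, Z) with payoffs (11, 9).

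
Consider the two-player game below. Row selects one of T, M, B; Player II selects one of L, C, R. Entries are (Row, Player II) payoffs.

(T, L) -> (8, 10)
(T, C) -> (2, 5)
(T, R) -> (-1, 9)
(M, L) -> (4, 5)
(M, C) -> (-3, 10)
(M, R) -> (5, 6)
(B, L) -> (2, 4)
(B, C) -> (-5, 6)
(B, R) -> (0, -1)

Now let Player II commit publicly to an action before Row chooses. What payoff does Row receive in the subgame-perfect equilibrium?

8

Row best-responds to each possible Player II move:
- L: BR = T, leader payoff 10.
- C: BR = T, leader payoff 5.
- R: BR = M, leader payoff 6.
Among 10, 5, 6, the best is 10 at L. Subgame-perfect outcome: (T, L) with payoffs (8, 10).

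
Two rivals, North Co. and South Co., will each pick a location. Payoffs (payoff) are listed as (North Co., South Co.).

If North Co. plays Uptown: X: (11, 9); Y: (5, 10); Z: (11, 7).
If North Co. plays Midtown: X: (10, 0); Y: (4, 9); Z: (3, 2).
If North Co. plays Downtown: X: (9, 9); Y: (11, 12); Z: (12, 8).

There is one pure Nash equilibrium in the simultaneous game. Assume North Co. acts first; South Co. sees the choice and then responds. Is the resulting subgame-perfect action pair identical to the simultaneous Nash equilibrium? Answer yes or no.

Work backward from South Co.'s decision.
- Uptown: South Co. compares 9, 10, 7 and picks Y; North Co. would get 5.
- Midtown: South Co. compares 0, 9, 2 and picks Y; North Co. would get 4.
- Downtown: South Co. compares 9, 12, 8 and picks Y; North Co. would get 11.
North Co.'s induced payoffs are 5, 4, 11, so North Co. commits to Downtown. Subgame-perfect outcome: (Downtown, Y) with payoffs (11, 12).
For the simultaneous game, intersect best replies.
North Co.'s best replies: X→Uptown; Y→Downtown; Z→Downtown.
South Co.'s best replies: Uptown→Y; Midtown→Y; Downtown→Y.
Only (Downtown, Y) has each player best-responding; Nash payoffs (11, 12).
Sequential outcome (Downtown, Y) coincides with the Nash profile (Downtown, Y).

yes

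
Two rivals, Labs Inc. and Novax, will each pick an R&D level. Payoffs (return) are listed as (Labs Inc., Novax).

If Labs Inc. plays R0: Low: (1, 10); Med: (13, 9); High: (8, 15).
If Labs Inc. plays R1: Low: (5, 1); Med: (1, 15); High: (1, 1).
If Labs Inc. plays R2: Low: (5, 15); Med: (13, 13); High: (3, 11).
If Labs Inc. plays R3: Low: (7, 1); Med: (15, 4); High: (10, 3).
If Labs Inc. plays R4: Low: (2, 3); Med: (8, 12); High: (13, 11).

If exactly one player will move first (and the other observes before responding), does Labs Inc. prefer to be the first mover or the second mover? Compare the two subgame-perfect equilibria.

first

If Labs Inc. leads: Novax's best replies are R0→High, R1→Med, R2→Low, R3→Med, R4→Med; Labs Inc.'s induced payoffs 8, 1, 5, 15, 8; outcome (R3, Med), payoffs (15, 4).
If Novax leads: Labs Inc.'s best replies are Low→R3, Med→R3, High→R4; Novax's induced payoffs 1, 4, 11; outcome (R4, High), payoffs (13, 11).
Labs Inc. gets 15 moving first and 13 moving second, so Labs Inc. prefers to move first.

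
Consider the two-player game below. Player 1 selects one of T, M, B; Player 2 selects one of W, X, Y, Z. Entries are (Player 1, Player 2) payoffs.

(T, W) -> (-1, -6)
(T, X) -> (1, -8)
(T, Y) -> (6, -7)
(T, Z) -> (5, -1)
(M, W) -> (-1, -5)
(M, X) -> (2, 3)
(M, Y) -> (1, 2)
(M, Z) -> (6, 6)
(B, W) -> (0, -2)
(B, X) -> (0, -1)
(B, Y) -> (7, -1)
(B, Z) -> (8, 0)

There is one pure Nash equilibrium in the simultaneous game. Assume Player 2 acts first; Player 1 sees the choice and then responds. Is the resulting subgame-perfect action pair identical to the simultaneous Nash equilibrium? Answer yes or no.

Work backward from Player 1's decision.
- W: BR = B, leader payoff -2.
- X: BR = M, leader payoff 3.
- Y: BR = B, leader payoff -1.
- Z: BR = B, leader payoff 0.
Player 2's induced payoffs are -2, 3, -1, 0, so Player 2 commits to X. Subgame-perfect outcome: (M, X) with payoffs (2, 3).
Now find the simultaneous Nash equilibrium.
Player 1's best replies: W→B; X→M; Y→B; Z→B.
Player 2's best replies: T→Z; M→Z; B→Z.
The unique mutual best reply is (B, Z), giving (8, 0).
Sequential outcome (M, X) differs from the Nash profile (B, Z).

no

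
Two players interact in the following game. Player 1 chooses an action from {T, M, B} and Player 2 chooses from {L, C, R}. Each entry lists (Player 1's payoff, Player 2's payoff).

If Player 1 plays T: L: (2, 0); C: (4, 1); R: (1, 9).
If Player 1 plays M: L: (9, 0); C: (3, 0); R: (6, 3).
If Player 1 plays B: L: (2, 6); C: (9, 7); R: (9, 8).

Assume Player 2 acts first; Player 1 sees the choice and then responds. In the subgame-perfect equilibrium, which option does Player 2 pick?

Backward induction with Player 2 moving first.
- L: Player 1 compares 2, 9, 2 and picks M; Player 2 would get 0.
- C: Player 1 compares 4, 3, 9 and picks B; Player 2 would get 7.
- R: Player 1 compares 1, 6, 9 and picks B; Player 2 would get 8.
Maximizing over 0, 7, 8, Player 2 chooses R. Subgame-perfect outcome: (B, R) with payoffs (9, 8).

R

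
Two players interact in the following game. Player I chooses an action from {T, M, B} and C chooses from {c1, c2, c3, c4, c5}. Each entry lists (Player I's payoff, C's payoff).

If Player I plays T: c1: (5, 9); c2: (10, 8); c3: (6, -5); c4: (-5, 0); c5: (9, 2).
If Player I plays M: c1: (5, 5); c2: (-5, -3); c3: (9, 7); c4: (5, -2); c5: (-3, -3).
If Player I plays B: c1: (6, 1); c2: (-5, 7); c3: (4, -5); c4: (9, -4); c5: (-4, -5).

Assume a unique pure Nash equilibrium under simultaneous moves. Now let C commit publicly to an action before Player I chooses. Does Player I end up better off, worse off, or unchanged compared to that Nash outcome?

Work backward from Player I's decision.
- c1: BR = B, leader payoff 1.
- c2: BR = T, leader payoff 8.
- c3: BR = M, leader payoff 7.
- c4: BR = B, leader payoff -4.
- c5: BR = T, leader payoff 2.
Maximizing over 1, 8, 7, -4, 2, C chooses c2. Subgame-perfect outcome: (T, c2) with payoffs (10, 8).
Now find the simultaneous Nash equilibrium.
Player I's best replies: c1→B; c2→T; c3→M; c4→B; c5→T.
C's best replies: T→c1; M→c3; B→c2.
The unique mutual best reply is (M, c3), giving (9, 7).
Player I earns 10 sequentially versus 9 at the Nash outcome: better off.

better off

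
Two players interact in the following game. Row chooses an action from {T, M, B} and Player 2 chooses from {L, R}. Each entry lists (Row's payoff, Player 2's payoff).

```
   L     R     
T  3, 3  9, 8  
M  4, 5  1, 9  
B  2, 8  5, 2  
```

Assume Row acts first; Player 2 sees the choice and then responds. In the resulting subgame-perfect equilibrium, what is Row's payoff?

Work backward from Player 2's decision.
- T → Player 2 plays R (best of 3, 8); Row gets 9.
- M → Player 2 plays R (best of 5, 9); Row gets 1.
- B → Player 2 plays L (best of 8, 2); Row gets 2.
Among 9, 1, 2, the best is 9 at T. Subgame-perfect outcome: (T, R) with payoffs (9, 8).

9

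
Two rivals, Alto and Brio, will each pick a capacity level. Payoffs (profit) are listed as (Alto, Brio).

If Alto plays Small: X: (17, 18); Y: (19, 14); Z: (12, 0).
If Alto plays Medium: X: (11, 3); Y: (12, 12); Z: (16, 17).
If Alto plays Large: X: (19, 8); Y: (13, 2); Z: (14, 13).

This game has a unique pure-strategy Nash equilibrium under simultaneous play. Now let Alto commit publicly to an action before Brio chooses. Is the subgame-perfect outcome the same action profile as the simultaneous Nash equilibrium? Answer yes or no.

Backward induction with Alto moving first.
- Small: BR = X, leader payoff 17.
- Medium: BR = Z, leader payoff 16.
- Large: BR = Z, leader payoff 14.
Alto's induced payoffs are 17, 16, 14, so Alto commits to Small. Subgame-perfect outcome: (Small, X) with payoffs (17, 18).
Under simultaneous play:
Alto's best replies: X→Large; Y→Small; Z→Medium.
Brio's best replies: Small→X; Medium→Z; Large→Z.
Only (Medium, Z) has each player best-responding; Nash payoffs (16, 17).
Sequential outcome (Small, X) differs from the Nash profile (Medium, Z).

no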